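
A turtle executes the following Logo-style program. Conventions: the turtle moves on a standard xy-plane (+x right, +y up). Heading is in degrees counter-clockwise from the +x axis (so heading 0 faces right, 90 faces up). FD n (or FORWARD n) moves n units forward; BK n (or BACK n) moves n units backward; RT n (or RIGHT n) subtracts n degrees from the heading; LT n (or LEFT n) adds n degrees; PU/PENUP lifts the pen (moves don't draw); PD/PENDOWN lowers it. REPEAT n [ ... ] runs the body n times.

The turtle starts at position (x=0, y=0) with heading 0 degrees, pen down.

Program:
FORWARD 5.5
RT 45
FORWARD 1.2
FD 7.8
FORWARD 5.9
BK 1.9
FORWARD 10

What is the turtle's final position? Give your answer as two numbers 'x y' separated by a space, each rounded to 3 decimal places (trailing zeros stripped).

Executing turtle program step by step:
Start: pos=(0,0), heading=0, pen down
FD 5.5: (0,0) -> (5.5,0) [heading=0, draw]
RT 45: heading 0 -> 315
FD 1.2: (5.5,0) -> (6.349,-0.849) [heading=315, draw]
FD 7.8: (6.349,-0.849) -> (11.864,-6.364) [heading=315, draw]
FD 5.9: (11.864,-6.364) -> (16.036,-10.536) [heading=315, draw]
BK 1.9: (16.036,-10.536) -> (14.692,-9.192) [heading=315, draw]
FD 10: (14.692,-9.192) -> (21.763,-16.263) [heading=315, draw]
Final: pos=(21.763,-16.263), heading=315, 6 segment(s) drawn

Answer: 21.763 -16.263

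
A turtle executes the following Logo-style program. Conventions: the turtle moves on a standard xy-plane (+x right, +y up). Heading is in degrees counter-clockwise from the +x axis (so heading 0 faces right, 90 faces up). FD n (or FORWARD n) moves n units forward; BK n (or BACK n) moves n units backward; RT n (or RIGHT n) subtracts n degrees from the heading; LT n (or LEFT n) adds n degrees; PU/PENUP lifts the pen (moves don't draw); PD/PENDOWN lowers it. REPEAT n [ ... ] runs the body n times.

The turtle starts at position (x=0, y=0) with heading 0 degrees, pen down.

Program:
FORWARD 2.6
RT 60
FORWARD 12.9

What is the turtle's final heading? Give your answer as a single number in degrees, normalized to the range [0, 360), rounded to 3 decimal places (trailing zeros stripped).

Answer: 300

Derivation:
Executing turtle program step by step:
Start: pos=(0,0), heading=0, pen down
FD 2.6: (0,0) -> (2.6,0) [heading=0, draw]
RT 60: heading 0 -> 300
FD 12.9: (2.6,0) -> (9.05,-11.172) [heading=300, draw]
Final: pos=(9.05,-11.172), heading=300, 2 segment(s) drawn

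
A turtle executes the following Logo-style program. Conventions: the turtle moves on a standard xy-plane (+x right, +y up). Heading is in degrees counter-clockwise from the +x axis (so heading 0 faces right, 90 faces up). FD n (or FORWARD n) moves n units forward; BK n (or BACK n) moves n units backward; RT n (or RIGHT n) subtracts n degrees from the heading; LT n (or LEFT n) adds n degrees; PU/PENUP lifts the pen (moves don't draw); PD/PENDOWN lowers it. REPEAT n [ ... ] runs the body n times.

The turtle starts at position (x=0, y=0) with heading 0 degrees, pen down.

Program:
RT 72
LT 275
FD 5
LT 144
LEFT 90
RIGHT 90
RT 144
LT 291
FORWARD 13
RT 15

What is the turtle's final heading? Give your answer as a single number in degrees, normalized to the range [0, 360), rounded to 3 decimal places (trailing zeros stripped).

Executing turtle program step by step:
Start: pos=(0,0), heading=0, pen down
RT 72: heading 0 -> 288
LT 275: heading 288 -> 203
FD 5: (0,0) -> (-4.603,-1.954) [heading=203, draw]
LT 144: heading 203 -> 347
LT 90: heading 347 -> 77
RT 90: heading 77 -> 347
RT 144: heading 347 -> 203
LT 291: heading 203 -> 134
FD 13: (-4.603,-1.954) -> (-13.633,7.398) [heading=134, draw]
RT 15: heading 134 -> 119
Final: pos=(-13.633,7.398), heading=119, 2 segment(s) drawn

Answer: 119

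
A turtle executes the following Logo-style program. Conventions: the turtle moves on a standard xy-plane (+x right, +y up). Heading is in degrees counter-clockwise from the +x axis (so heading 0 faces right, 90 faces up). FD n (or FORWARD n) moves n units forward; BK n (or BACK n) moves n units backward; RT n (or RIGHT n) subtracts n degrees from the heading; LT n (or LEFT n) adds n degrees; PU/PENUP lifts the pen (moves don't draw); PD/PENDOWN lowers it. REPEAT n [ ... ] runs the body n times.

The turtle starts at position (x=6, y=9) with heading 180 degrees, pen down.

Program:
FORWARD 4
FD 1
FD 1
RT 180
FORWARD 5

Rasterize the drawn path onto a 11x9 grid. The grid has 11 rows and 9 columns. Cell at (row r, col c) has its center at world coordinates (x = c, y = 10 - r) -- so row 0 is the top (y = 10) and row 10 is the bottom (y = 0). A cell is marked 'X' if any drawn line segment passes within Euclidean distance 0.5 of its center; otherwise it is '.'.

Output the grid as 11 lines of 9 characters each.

Segment 0: (6,9) -> (2,9)
Segment 1: (2,9) -> (1,9)
Segment 2: (1,9) -> (0,9)
Segment 3: (0,9) -> (5,9)

Answer: .........
XXXXXXX..
.........
.........
.........
.........
.........
.........
.........
.........
.........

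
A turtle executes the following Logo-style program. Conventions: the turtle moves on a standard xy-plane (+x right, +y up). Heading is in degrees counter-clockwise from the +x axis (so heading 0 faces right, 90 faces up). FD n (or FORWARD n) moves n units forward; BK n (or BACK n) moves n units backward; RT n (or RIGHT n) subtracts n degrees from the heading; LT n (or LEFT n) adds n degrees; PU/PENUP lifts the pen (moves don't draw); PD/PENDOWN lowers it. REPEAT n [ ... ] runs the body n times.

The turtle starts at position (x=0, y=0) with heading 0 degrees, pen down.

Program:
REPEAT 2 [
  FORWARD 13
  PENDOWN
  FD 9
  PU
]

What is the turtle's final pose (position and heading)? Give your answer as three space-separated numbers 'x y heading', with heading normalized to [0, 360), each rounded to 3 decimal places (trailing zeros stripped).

Answer: 44 0 0

Derivation:
Executing turtle program step by step:
Start: pos=(0,0), heading=0, pen down
REPEAT 2 [
  -- iteration 1/2 --
  FD 13: (0,0) -> (13,0) [heading=0, draw]
  PD: pen down
  FD 9: (13,0) -> (22,0) [heading=0, draw]
  PU: pen up
  -- iteration 2/2 --
  FD 13: (22,0) -> (35,0) [heading=0, move]
  PD: pen down
  FD 9: (35,0) -> (44,0) [heading=0, draw]
  PU: pen up
]
Final: pos=(44,0), heading=0, 3 segment(s) drawn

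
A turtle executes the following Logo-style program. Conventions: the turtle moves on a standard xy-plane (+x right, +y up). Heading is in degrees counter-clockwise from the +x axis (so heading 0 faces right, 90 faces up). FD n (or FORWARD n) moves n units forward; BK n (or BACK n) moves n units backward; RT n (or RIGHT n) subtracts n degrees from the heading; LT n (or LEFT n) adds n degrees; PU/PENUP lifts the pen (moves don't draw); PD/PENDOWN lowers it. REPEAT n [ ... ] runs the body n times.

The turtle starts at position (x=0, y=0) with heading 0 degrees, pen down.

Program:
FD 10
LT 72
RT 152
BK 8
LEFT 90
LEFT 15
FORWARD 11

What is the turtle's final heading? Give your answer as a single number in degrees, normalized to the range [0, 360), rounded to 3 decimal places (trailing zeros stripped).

Answer: 25

Derivation:
Executing turtle program step by step:
Start: pos=(0,0), heading=0, pen down
FD 10: (0,0) -> (10,0) [heading=0, draw]
LT 72: heading 0 -> 72
RT 152: heading 72 -> 280
BK 8: (10,0) -> (8.611,7.878) [heading=280, draw]
LT 90: heading 280 -> 10
LT 15: heading 10 -> 25
FD 11: (8.611,7.878) -> (18.58,12.527) [heading=25, draw]
Final: pos=(18.58,12.527), heading=25, 3 segment(s) drawn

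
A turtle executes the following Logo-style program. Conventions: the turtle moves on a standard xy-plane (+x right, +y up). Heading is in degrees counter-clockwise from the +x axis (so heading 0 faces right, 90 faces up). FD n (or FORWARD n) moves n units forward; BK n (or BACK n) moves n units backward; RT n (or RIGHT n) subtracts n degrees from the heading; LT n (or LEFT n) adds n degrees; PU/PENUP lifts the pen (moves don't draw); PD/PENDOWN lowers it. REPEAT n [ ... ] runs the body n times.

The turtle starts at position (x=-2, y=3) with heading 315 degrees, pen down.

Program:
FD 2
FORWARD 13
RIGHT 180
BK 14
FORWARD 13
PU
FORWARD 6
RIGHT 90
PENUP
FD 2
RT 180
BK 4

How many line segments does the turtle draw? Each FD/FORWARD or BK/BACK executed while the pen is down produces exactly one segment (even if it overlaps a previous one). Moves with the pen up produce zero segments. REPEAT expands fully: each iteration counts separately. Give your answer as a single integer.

Answer: 4

Derivation:
Executing turtle program step by step:
Start: pos=(-2,3), heading=315, pen down
FD 2: (-2,3) -> (-0.586,1.586) [heading=315, draw]
FD 13: (-0.586,1.586) -> (8.607,-7.607) [heading=315, draw]
RT 180: heading 315 -> 135
BK 14: (8.607,-7.607) -> (18.506,-17.506) [heading=135, draw]
FD 13: (18.506,-17.506) -> (9.314,-8.314) [heading=135, draw]
PU: pen up
FD 6: (9.314,-8.314) -> (5.071,-4.071) [heading=135, move]
RT 90: heading 135 -> 45
PU: pen up
FD 2: (5.071,-4.071) -> (6.485,-2.657) [heading=45, move]
RT 180: heading 45 -> 225
BK 4: (6.485,-2.657) -> (9.314,0.172) [heading=225, move]
Final: pos=(9.314,0.172), heading=225, 4 segment(s) drawn
Segments drawn: 4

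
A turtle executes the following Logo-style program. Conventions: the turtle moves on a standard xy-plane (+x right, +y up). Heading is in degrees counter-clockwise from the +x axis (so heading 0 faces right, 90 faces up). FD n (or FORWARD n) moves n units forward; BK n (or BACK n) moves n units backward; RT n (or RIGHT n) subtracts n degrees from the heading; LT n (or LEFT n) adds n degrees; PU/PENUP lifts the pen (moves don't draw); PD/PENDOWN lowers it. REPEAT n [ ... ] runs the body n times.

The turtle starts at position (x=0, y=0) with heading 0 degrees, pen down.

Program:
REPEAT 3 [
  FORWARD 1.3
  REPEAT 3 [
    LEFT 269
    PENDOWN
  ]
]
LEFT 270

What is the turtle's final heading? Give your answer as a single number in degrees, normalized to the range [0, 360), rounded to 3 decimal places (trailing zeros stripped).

Answer: 171

Derivation:
Executing turtle program step by step:
Start: pos=(0,0), heading=0, pen down
REPEAT 3 [
  -- iteration 1/3 --
  FD 1.3: (0,0) -> (1.3,0) [heading=0, draw]
  REPEAT 3 [
    -- iteration 1/3 --
    LT 269: heading 0 -> 269
    PD: pen down
    -- iteration 2/3 --
    LT 269: heading 269 -> 178
    PD: pen down
    -- iteration 3/3 --
    LT 269: heading 178 -> 87
    PD: pen down
  ]
  -- iteration 2/3 --
  FD 1.3: (1.3,0) -> (1.368,1.298) [heading=87, draw]
  REPEAT 3 [
    -- iteration 1/3 --
    LT 269: heading 87 -> 356
    PD: pen down
    -- iteration 2/3 --
    LT 269: heading 356 -> 265
    PD: pen down
    -- iteration 3/3 --
    LT 269: heading 265 -> 174
    PD: pen down
  ]
  -- iteration 3/3 --
  FD 1.3: (1.368,1.298) -> (0.075,1.434) [heading=174, draw]
  REPEAT 3 [
    -- iteration 1/3 --
    LT 269: heading 174 -> 83
    PD: pen down
    -- iteration 2/3 --
    LT 269: heading 83 -> 352
    PD: pen down
    -- iteration 3/3 --
    LT 269: heading 352 -> 261
    PD: pen down
  ]
]
LT 270: heading 261 -> 171
Final: pos=(0.075,1.434), heading=171, 3 segment(s) drawn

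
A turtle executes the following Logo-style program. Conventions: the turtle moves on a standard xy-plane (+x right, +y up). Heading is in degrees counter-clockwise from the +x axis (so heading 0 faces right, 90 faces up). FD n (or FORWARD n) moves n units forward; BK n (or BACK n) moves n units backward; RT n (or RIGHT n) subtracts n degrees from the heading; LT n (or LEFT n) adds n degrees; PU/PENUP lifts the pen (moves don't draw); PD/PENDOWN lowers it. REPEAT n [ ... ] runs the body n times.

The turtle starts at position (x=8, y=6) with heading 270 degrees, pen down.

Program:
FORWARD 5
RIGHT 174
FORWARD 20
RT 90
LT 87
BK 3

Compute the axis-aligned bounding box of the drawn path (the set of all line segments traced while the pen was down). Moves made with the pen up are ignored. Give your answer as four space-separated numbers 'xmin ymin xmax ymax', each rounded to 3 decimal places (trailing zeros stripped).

Executing turtle program step by step:
Start: pos=(8,6), heading=270, pen down
FD 5: (8,6) -> (8,1) [heading=270, draw]
RT 174: heading 270 -> 96
FD 20: (8,1) -> (5.909,20.89) [heading=96, draw]
RT 90: heading 96 -> 6
LT 87: heading 6 -> 93
BK 3: (5.909,20.89) -> (6.066,17.895) [heading=93, draw]
Final: pos=(6.066,17.895), heading=93, 3 segment(s) drawn

Segment endpoints: x in {5.909, 6.066, 8, 8}, y in {1, 6, 17.895, 20.89}
xmin=5.909, ymin=1, xmax=8, ymax=20.89

Answer: 5.909 1 8 20.89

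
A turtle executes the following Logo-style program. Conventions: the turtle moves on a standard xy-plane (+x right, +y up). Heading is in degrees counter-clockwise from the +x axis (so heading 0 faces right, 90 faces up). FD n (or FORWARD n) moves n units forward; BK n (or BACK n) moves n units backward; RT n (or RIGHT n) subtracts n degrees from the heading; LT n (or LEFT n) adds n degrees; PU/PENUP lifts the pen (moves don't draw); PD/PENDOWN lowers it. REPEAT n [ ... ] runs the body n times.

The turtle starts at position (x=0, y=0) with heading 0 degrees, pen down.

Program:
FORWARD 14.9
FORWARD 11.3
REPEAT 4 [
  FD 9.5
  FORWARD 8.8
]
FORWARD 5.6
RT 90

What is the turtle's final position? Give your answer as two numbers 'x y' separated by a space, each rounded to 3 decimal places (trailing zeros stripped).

Answer: 105 0

Derivation:
Executing turtle program step by step:
Start: pos=(0,0), heading=0, pen down
FD 14.9: (0,0) -> (14.9,0) [heading=0, draw]
FD 11.3: (14.9,0) -> (26.2,0) [heading=0, draw]
REPEAT 4 [
  -- iteration 1/4 --
  FD 9.5: (26.2,0) -> (35.7,0) [heading=0, draw]
  FD 8.8: (35.7,0) -> (44.5,0) [heading=0, draw]
  -- iteration 2/4 --
  FD 9.5: (44.5,0) -> (54,0) [heading=0, draw]
  FD 8.8: (54,0) -> (62.8,0) [heading=0, draw]
  -- iteration 3/4 --
  FD 9.5: (62.8,0) -> (72.3,0) [heading=0, draw]
  FD 8.8: (72.3,0) -> (81.1,0) [heading=0, draw]
  -- iteration 4/4 --
  FD 9.5: (81.1,0) -> (90.6,0) [heading=0, draw]
  FD 8.8: (90.6,0) -> (99.4,0) [heading=0, draw]
]
FD 5.6: (99.4,0) -> (105,0) [heading=0, draw]
RT 90: heading 0 -> 270
Final: pos=(105,0), heading=270, 11 segment(s) drawn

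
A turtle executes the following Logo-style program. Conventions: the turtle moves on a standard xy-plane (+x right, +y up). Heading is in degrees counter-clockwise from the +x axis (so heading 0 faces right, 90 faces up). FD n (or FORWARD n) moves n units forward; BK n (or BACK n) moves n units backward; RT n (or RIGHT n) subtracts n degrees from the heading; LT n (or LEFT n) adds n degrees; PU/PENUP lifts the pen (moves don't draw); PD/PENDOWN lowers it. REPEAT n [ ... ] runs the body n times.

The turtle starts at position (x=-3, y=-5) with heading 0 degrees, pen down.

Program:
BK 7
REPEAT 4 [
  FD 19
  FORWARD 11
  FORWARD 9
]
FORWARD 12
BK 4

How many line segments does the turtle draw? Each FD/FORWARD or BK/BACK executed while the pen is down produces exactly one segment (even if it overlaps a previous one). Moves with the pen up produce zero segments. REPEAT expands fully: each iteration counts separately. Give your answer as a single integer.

Executing turtle program step by step:
Start: pos=(-3,-5), heading=0, pen down
BK 7: (-3,-5) -> (-10,-5) [heading=0, draw]
REPEAT 4 [
  -- iteration 1/4 --
  FD 19: (-10,-5) -> (9,-5) [heading=0, draw]
  FD 11: (9,-5) -> (20,-5) [heading=0, draw]
  FD 9: (20,-5) -> (29,-5) [heading=0, draw]
  -- iteration 2/4 --
  FD 19: (29,-5) -> (48,-5) [heading=0, draw]
  FD 11: (48,-5) -> (59,-5) [heading=0, draw]
  FD 9: (59,-5) -> (68,-5) [heading=0, draw]
  -- iteration 3/4 --
  FD 19: (68,-5) -> (87,-5) [heading=0, draw]
  FD 11: (87,-5) -> (98,-5) [heading=0, draw]
  FD 9: (98,-5) -> (107,-5) [heading=0, draw]
  -- iteration 4/4 --
  FD 19: (107,-5) -> (126,-5) [heading=0, draw]
  FD 11: (126,-5) -> (137,-5) [heading=0, draw]
  FD 9: (137,-5) -> (146,-5) [heading=0, draw]
]
FD 12: (146,-5) -> (158,-5) [heading=0, draw]
BK 4: (158,-5) -> (154,-5) [heading=0, draw]
Final: pos=(154,-5), heading=0, 15 segment(s) drawn
Segments drawn: 15

Answer: 15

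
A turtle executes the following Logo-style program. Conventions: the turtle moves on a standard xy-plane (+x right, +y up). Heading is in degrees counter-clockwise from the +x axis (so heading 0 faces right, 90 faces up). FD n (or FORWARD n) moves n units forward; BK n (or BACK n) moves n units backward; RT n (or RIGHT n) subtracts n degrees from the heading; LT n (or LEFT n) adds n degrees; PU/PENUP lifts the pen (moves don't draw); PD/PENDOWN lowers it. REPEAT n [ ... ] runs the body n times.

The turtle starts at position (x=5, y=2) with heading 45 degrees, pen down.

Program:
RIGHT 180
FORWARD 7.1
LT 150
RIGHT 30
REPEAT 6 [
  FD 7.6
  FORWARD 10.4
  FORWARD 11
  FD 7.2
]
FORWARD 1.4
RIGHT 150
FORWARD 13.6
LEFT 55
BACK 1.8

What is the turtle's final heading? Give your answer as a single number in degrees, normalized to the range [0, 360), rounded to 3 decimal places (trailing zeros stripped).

Answer: 250

Derivation:
Executing turtle program step by step:
Start: pos=(5,2), heading=45, pen down
RT 180: heading 45 -> 225
FD 7.1: (5,2) -> (-0.02,-3.02) [heading=225, draw]
LT 150: heading 225 -> 15
RT 30: heading 15 -> 345
REPEAT 6 [
  -- iteration 1/6 --
  FD 7.6: (-0.02,-3.02) -> (7.321,-4.987) [heading=345, draw]
  FD 10.4: (7.321,-4.987) -> (17.366,-7.679) [heading=345, draw]
  FD 11: (17.366,-7.679) -> (27.991,-10.526) [heading=345, draw]
  FD 7.2: (27.991,-10.526) -> (34.946,-12.39) [heading=345, draw]
  -- iteration 2/6 --
  FD 7.6: (34.946,-12.39) -> (42.287,-14.357) [heading=345, draw]
  FD 10.4: (42.287,-14.357) -> (52.333,-17.048) [heading=345, draw]
  FD 11: (52.333,-17.048) -> (62.958,-19.895) [heading=345, draw]
  FD 7.2: (62.958,-19.895) -> (69.913,-21.759) [heading=345, draw]
  -- iteration 3/6 --
  FD 7.6: (69.913,-21.759) -> (77.254,-23.726) [heading=345, draw]
  FD 10.4: (77.254,-23.726) -> (87.299,-26.418) [heading=345, draw]
  FD 11: (87.299,-26.418) -> (97.924,-29.265) [heading=345, draw]
  FD 7.2: (97.924,-29.265) -> (104.879,-31.128) [heading=345, draw]
  -- iteration 4/6 --
  FD 7.6: (104.879,-31.128) -> (112.22,-33.095) [heading=345, draw]
  FD 10.4: (112.22,-33.095) -> (122.266,-35.787) [heading=345, draw]
  FD 11: (122.266,-35.787) -> (132.891,-38.634) [heading=345, draw]
  FD 7.2: (132.891,-38.634) -> (139.846,-40.497) [heading=345, draw]
  -- iteration 5/6 --
  FD 7.6: (139.846,-40.497) -> (147.187,-42.464) [heading=345, draw]
  FD 10.4: (147.187,-42.464) -> (157.232,-45.156) [heading=345, draw]
  FD 11: (157.232,-45.156) -> (167.857,-48.003) [heading=345, draw]
  FD 7.2: (167.857,-48.003) -> (174.812,-49.867) [heading=345, draw]
  -- iteration 6/6 --
  FD 7.6: (174.812,-49.867) -> (182.153,-51.834) [heading=345, draw]
  FD 10.4: (182.153,-51.834) -> (192.199,-54.525) [heading=345, draw]
  FD 11: (192.199,-54.525) -> (202.824,-57.372) [heading=345, draw]
  FD 7.2: (202.824,-57.372) -> (209.779,-59.236) [heading=345, draw]
]
FD 1.4: (209.779,-59.236) -> (211.131,-59.598) [heading=345, draw]
RT 150: heading 345 -> 195
FD 13.6: (211.131,-59.598) -> (197.994,-63.118) [heading=195, draw]
LT 55: heading 195 -> 250
BK 1.8: (197.994,-63.118) -> (198.61,-61.427) [heading=250, draw]
Final: pos=(198.61,-61.427), heading=250, 28 segment(s) drawn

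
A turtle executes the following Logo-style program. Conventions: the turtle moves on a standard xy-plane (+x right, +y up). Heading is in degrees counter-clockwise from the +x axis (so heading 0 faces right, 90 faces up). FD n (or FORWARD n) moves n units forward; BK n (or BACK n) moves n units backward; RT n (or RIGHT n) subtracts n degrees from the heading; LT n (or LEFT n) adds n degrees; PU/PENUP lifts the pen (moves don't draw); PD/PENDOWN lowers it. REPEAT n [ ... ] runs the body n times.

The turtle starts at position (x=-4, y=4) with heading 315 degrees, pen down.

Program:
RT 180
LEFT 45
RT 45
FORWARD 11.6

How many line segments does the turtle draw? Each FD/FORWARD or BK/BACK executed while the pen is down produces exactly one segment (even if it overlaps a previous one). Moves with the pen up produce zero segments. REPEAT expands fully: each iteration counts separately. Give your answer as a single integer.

Answer: 1

Derivation:
Executing turtle program step by step:
Start: pos=(-4,4), heading=315, pen down
RT 180: heading 315 -> 135
LT 45: heading 135 -> 180
RT 45: heading 180 -> 135
FD 11.6: (-4,4) -> (-12.202,12.202) [heading=135, draw]
Final: pos=(-12.202,12.202), heading=135, 1 segment(s) drawn
Segments drawn: 1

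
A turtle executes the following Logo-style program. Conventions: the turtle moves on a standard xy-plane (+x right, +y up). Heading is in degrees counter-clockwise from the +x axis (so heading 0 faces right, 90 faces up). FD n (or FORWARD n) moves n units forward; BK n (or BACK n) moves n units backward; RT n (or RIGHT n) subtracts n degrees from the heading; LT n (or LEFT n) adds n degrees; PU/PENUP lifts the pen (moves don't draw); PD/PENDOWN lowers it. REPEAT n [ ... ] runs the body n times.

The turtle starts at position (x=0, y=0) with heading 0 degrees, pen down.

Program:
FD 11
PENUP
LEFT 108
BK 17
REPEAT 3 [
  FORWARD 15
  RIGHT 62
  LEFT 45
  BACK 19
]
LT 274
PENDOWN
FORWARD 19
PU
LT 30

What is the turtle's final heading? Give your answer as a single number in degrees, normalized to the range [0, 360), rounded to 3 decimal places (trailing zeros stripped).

Executing turtle program step by step:
Start: pos=(0,0), heading=0, pen down
FD 11: (0,0) -> (11,0) [heading=0, draw]
PU: pen up
LT 108: heading 0 -> 108
BK 17: (11,0) -> (16.253,-16.168) [heading=108, move]
REPEAT 3 [
  -- iteration 1/3 --
  FD 15: (16.253,-16.168) -> (11.618,-1.902) [heading=108, move]
  RT 62: heading 108 -> 46
  LT 45: heading 46 -> 91
  BK 19: (11.618,-1.902) -> (11.95,-20.899) [heading=91, move]
  -- iteration 2/3 --
  FD 15: (11.95,-20.899) -> (11.688,-5.902) [heading=91, move]
  RT 62: heading 91 -> 29
  LT 45: heading 29 -> 74
  BK 19: (11.688,-5.902) -> (6.451,-24.165) [heading=74, move]
  -- iteration 3/3 --
  FD 15: (6.451,-24.165) -> (10.585,-9.747) [heading=74, move]
  RT 62: heading 74 -> 12
  LT 45: heading 12 -> 57
  BK 19: (10.585,-9.747) -> (0.237,-25.681) [heading=57, move]
]
LT 274: heading 57 -> 331
PD: pen down
FD 19: (0.237,-25.681) -> (16.855,-34.893) [heading=331, draw]
PU: pen up
LT 30: heading 331 -> 1
Final: pos=(16.855,-34.893), heading=1, 2 segment(s) drawn

Answer: 1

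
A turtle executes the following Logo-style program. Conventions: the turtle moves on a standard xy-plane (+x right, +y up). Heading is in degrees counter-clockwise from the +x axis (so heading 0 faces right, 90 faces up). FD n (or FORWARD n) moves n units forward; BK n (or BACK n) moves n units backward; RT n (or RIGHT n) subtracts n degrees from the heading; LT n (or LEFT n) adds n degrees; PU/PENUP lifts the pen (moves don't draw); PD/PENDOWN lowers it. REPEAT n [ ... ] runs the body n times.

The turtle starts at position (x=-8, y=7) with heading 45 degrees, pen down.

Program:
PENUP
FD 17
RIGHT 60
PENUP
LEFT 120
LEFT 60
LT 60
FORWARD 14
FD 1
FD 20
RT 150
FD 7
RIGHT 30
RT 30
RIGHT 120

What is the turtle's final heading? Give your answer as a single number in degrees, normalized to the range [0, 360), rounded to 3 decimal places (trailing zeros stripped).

Executing turtle program step by step:
Start: pos=(-8,7), heading=45, pen down
PU: pen up
FD 17: (-8,7) -> (4.021,19.021) [heading=45, move]
RT 60: heading 45 -> 345
PU: pen up
LT 120: heading 345 -> 105
LT 60: heading 105 -> 165
LT 60: heading 165 -> 225
FD 14: (4.021,19.021) -> (-5.879,9.121) [heading=225, move]
FD 1: (-5.879,9.121) -> (-6.586,8.414) [heading=225, move]
FD 20: (-6.586,8.414) -> (-20.728,-5.728) [heading=225, move]
RT 150: heading 225 -> 75
FD 7: (-20.728,-5.728) -> (-18.916,1.034) [heading=75, move]
RT 30: heading 75 -> 45
RT 30: heading 45 -> 15
RT 120: heading 15 -> 255
Final: pos=(-18.916,1.034), heading=255, 0 segment(s) drawn

Answer: 255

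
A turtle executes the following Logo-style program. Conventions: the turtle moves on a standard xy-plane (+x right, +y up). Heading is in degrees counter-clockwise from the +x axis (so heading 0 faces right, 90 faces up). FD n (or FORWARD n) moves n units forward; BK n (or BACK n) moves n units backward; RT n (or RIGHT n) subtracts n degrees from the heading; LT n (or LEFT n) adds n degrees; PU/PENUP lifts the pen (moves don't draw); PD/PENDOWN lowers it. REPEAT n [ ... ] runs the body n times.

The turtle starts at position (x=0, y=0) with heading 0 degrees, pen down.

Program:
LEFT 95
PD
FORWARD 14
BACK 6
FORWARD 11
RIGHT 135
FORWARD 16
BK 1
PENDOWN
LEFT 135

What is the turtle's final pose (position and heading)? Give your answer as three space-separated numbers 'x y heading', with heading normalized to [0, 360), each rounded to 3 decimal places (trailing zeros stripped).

Answer: 9.835 9.286 95

Derivation:
Executing turtle program step by step:
Start: pos=(0,0), heading=0, pen down
LT 95: heading 0 -> 95
PD: pen down
FD 14: (0,0) -> (-1.22,13.947) [heading=95, draw]
BK 6: (-1.22,13.947) -> (-0.697,7.97) [heading=95, draw]
FD 11: (-0.697,7.97) -> (-1.656,18.928) [heading=95, draw]
RT 135: heading 95 -> 320
FD 16: (-1.656,18.928) -> (10.601,8.643) [heading=320, draw]
BK 1: (10.601,8.643) -> (9.835,9.286) [heading=320, draw]
PD: pen down
LT 135: heading 320 -> 95
Final: pos=(9.835,9.286), heading=95, 5 segment(s) drawn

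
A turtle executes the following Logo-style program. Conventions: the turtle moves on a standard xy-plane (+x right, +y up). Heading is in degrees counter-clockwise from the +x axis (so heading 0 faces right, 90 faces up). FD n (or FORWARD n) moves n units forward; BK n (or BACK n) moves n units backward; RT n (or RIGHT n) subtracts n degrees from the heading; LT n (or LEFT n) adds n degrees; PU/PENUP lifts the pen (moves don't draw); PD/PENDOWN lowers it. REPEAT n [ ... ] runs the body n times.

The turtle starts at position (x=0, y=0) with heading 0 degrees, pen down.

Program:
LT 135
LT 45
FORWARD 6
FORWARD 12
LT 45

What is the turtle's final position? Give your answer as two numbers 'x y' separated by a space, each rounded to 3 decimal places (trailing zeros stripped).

Executing turtle program step by step:
Start: pos=(0,0), heading=0, pen down
LT 135: heading 0 -> 135
LT 45: heading 135 -> 180
FD 6: (0,0) -> (-6,0) [heading=180, draw]
FD 12: (-6,0) -> (-18,0) [heading=180, draw]
LT 45: heading 180 -> 225
Final: pos=(-18,0), heading=225, 2 segment(s) drawn

Answer: -18 0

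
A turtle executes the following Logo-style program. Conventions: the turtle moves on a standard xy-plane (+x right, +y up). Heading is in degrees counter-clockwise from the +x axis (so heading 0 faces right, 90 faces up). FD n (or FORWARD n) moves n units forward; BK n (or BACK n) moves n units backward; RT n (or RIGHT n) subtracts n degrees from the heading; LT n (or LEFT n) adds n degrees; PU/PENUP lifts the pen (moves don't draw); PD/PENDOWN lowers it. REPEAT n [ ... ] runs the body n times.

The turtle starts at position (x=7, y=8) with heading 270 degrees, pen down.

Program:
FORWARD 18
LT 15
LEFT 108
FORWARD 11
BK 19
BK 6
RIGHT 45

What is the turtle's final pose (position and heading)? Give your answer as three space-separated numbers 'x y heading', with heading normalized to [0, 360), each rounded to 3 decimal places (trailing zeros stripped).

Answer: -4.741 -17.625 348

Derivation:
Executing turtle program step by step:
Start: pos=(7,8), heading=270, pen down
FD 18: (7,8) -> (7,-10) [heading=270, draw]
LT 15: heading 270 -> 285
LT 108: heading 285 -> 33
FD 11: (7,-10) -> (16.225,-4.009) [heading=33, draw]
BK 19: (16.225,-4.009) -> (0.291,-14.357) [heading=33, draw]
BK 6: (0.291,-14.357) -> (-4.741,-17.625) [heading=33, draw]
RT 45: heading 33 -> 348
Final: pos=(-4.741,-17.625), heading=348, 4 segment(s) drawn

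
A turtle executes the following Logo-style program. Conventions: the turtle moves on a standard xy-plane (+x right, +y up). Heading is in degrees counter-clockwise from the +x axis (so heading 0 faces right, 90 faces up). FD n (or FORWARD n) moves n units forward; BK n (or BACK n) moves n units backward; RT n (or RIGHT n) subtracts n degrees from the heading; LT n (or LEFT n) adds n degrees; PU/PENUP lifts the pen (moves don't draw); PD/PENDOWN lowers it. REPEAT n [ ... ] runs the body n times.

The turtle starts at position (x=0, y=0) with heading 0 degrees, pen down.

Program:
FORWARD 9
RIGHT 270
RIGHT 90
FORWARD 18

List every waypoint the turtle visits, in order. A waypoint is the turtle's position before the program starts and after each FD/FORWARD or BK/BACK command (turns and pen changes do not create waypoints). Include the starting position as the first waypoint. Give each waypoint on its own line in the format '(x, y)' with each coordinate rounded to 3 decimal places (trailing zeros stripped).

Answer: (0, 0)
(9, 0)
(27, 0)

Derivation:
Executing turtle program step by step:
Start: pos=(0,0), heading=0, pen down
FD 9: (0,0) -> (9,0) [heading=0, draw]
RT 270: heading 0 -> 90
RT 90: heading 90 -> 0
FD 18: (9,0) -> (27,0) [heading=0, draw]
Final: pos=(27,0), heading=0, 2 segment(s) drawn
Waypoints (3 total):
(0, 0)
(9, 0)
(27, 0)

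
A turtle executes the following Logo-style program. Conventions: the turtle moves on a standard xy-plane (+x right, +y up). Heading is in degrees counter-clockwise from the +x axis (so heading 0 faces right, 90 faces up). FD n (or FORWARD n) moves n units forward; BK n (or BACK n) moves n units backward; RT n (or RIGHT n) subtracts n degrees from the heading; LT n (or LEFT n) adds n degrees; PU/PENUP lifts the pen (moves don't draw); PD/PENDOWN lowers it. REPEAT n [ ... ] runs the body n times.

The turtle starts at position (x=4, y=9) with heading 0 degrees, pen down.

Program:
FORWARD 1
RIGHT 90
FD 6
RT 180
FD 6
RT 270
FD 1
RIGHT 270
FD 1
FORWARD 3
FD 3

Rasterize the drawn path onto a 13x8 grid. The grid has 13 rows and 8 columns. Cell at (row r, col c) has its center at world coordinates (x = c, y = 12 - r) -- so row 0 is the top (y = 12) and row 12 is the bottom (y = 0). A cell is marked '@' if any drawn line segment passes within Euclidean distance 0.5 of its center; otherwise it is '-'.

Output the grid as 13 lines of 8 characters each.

Segment 0: (4,9) -> (5,9)
Segment 1: (5,9) -> (5,3)
Segment 2: (5,3) -> (5,9)
Segment 3: (5,9) -> (4,9)
Segment 4: (4,9) -> (4,8)
Segment 5: (4,8) -> (4,5)
Segment 6: (4,5) -> (4,2)

Answer: --------
--------
--------
----@@--
----@@--
----@@--
----@@--
----@@--
----@@--
----@@--
----@---
--------
--------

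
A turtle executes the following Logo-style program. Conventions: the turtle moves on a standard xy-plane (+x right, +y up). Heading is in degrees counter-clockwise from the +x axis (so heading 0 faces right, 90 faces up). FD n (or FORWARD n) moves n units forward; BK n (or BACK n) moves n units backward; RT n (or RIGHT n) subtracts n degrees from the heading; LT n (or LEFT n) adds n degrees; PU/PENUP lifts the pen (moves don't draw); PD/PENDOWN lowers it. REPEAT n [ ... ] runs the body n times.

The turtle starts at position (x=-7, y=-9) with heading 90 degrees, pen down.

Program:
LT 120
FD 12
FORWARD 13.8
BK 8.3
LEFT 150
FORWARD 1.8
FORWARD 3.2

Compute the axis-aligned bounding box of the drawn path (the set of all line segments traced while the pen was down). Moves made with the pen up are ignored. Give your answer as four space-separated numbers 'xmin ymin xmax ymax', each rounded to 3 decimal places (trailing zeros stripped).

Executing turtle program step by step:
Start: pos=(-7,-9), heading=90, pen down
LT 120: heading 90 -> 210
FD 12: (-7,-9) -> (-17.392,-15) [heading=210, draw]
FD 13.8: (-17.392,-15) -> (-29.343,-21.9) [heading=210, draw]
BK 8.3: (-29.343,-21.9) -> (-22.155,-17.75) [heading=210, draw]
LT 150: heading 210 -> 0
FD 1.8: (-22.155,-17.75) -> (-20.355,-17.75) [heading=0, draw]
FD 3.2: (-20.355,-17.75) -> (-17.155,-17.75) [heading=0, draw]
Final: pos=(-17.155,-17.75), heading=0, 5 segment(s) drawn

Segment endpoints: x in {-29.343, -22.155, -20.355, -17.392, -17.155, -7}, y in {-21.9, -17.75, -15, -9}
xmin=-29.343, ymin=-21.9, xmax=-7, ymax=-9

Answer: -29.343 -21.9 -7 -9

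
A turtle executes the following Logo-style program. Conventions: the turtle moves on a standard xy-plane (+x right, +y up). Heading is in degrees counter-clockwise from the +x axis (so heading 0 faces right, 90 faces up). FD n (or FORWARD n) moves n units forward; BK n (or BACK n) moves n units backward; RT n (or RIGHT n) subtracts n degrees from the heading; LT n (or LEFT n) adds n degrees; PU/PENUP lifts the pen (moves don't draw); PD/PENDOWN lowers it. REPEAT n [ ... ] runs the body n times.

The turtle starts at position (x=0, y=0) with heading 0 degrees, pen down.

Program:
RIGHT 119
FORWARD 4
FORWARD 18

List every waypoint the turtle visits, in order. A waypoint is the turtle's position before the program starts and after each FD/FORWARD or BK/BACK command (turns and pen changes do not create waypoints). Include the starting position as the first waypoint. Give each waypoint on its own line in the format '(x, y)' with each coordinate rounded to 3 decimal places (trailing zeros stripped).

Answer: (0, 0)
(-1.939, -3.498)
(-10.666, -19.242)

Derivation:
Executing turtle program step by step:
Start: pos=(0,0), heading=0, pen down
RT 119: heading 0 -> 241
FD 4: (0,0) -> (-1.939,-3.498) [heading=241, draw]
FD 18: (-1.939,-3.498) -> (-10.666,-19.242) [heading=241, draw]
Final: pos=(-10.666,-19.242), heading=241, 2 segment(s) drawn
Waypoints (3 total):
(0, 0)
(-1.939, -3.498)
(-10.666, -19.242)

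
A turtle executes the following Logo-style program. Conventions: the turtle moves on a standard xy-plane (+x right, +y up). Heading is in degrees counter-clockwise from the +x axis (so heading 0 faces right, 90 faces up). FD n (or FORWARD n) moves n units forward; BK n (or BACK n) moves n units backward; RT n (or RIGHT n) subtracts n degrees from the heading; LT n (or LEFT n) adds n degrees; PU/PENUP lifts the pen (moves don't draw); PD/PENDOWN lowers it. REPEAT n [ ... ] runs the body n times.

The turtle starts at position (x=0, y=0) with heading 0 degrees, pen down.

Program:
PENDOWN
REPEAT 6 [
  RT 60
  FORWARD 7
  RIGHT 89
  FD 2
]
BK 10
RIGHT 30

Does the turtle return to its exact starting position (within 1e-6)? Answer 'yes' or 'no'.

Answer: no

Derivation:
Executing turtle program step by step:
Start: pos=(0,0), heading=0, pen down
PD: pen down
REPEAT 6 [
  -- iteration 1/6 --
  RT 60: heading 0 -> 300
  FD 7: (0,0) -> (3.5,-6.062) [heading=300, draw]
  RT 89: heading 300 -> 211
  FD 2: (3.5,-6.062) -> (1.786,-7.092) [heading=211, draw]
  -- iteration 2/6 --
  RT 60: heading 211 -> 151
  FD 7: (1.786,-7.092) -> (-4.337,-3.699) [heading=151, draw]
  RT 89: heading 151 -> 62
  FD 2: (-4.337,-3.699) -> (-3.398,-1.933) [heading=62, draw]
  -- iteration 3/6 --
  RT 60: heading 62 -> 2
  FD 7: (-3.398,-1.933) -> (3.598,-1.688) [heading=2, draw]
  RT 89: heading 2 -> 273
  FD 2: (3.598,-1.688) -> (3.703,-3.686) [heading=273, draw]
  -- iteration 4/6 --
  RT 60: heading 273 -> 213
  FD 7: (3.703,-3.686) -> (-2.168,-7.498) [heading=213, draw]
  RT 89: heading 213 -> 124
  FD 2: (-2.168,-7.498) -> (-3.286,-5.84) [heading=124, draw]
  -- iteration 5/6 --
  RT 60: heading 124 -> 64
  FD 7: (-3.286,-5.84) -> (-0.218,0.452) [heading=64, draw]
  RT 89: heading 64 -> 335
  FD 2: (-0.218,0.452) -> (1.595,-0.394) [heading=335, draw]
  -- iteration 6/6 --
  RT 60: heading 335 -> 275
  FD 7: (1.595,-0.394) -> (2.205,-7.367) [heading=275, draw]
  RT 89: heading 275 -> 186
  FD 2: (2.205,-7.367) -> (0.216,-7.576) [heading=186, draw]
]
BK 10: (0.216,-7.576) -> (10.161,-6.531) [heading=186, draw]
RT 30: heading 186 -> 156
Final: pos=(10.161,-6.531), heading=156, 13 segment(s) drawn

Start position: (0, 0)
Final position: (10.161, -6.531)
Distance = 12.079; >= 1e-6 -> NOT closed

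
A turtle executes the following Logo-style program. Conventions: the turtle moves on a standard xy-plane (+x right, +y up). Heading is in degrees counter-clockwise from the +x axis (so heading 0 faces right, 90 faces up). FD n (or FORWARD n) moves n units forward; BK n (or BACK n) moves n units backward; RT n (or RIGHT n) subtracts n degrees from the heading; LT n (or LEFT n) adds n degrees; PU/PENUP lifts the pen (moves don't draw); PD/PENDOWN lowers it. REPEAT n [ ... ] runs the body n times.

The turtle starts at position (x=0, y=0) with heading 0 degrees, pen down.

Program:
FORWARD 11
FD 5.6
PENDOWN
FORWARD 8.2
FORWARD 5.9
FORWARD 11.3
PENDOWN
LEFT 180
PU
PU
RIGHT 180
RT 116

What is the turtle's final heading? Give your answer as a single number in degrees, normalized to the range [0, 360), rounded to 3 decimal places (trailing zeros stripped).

Executing turtle program step by step:
Start: pos=(0,0), heading=0, pen down
FD 11: (0,0) -> (11,0) [heading=0, draw]
FD 5.6: (11,0) -> (16.6,0) [heading=0, draw]
PD: pen down
FD 8.2: (16.6,0) -> (24.8,0) [heading=0, draw]
FD 5.9: (24.8,0) -> (30.7,0) [heading=0, draw]
FD 11.3: (30.7,0) -> (42,0) [heading=0, draw]
PD: pen down
LT 180: heading 0 -> 180
PU: pen up
PU: pen up
RT 180: heading 180 -> 0
RT 116: heading 0 -> 244
Final: pos=(42,0), heading=244, 5 segment(s) drawn

Answer: 244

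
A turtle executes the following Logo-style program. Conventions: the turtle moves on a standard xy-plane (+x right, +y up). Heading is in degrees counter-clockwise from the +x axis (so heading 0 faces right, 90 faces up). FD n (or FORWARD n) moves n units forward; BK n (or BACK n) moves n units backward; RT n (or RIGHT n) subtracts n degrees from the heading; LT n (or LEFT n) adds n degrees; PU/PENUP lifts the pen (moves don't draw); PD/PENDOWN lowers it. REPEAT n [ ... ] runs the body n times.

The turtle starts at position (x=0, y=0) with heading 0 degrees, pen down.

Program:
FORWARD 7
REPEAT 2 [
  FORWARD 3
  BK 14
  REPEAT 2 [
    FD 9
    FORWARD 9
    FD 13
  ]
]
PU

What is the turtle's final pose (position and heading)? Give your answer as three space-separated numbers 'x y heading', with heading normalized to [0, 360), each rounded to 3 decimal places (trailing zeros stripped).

Answer: 109 0 0

Derivation:
Executing turtle program step by step:
Start: pos=(0,0), heading=0, pen down
FD 7: (0,0) -> (7,0) [heading=0, draw]
REPEAT 2 [
  -- iteration 1/2 --
  FD 3: (7,0) -> (10,0) [heading=0, draw]
  BK 14: (10,0) -> (-4,0) [heading=0, draw]
  REPEAT 2 [
    -- iteration 1/2 --
    FD 9: (-4,0) -> (5,0) [heading=0, draw]
    FD 9: (5,0) -> (14,0) [heading=0, draw]
    FD 13: (14,0) -> (27,0) [heading=0, draw]
    -- iteration 2/2 --
    FD 9: (27,0) -> (36,0) [heading=0, draw]
    FD 9: (36,0) -> (45,0) [heading=0, draw]
    FD 13: (45,0) -> (58,0) [heading=0, draw]
  ]
  -- iteration 2/2 --
  FD 3: (58,0) -> (61,0) [heading=0, draw]
  BK 14: (61,0) -> (47,0) [heading=0, draw]
  REPEAT 2 [
    -- iteration 1/2 --
    FD 9: (47,0) -> (56,0) [heading=0, draw]
    FD 9: (56,0) -> (65,0) [heading=0, draw]
    FD 13: (65,0) -> (78,0) [heading=0, draw]
    -- iteration 2/2 --
    FD 9: (78,0) -> (87,0) [heading=0, draw]
    FD 9: (87,0) -> (96,0) [heading=0, draw]
    FD 13: (96,0) -> (109,0) [heading=0, draw]
  ]
]
PU: pen up
Final: pos=(109,0), heading=0, 17 segment(s) drawn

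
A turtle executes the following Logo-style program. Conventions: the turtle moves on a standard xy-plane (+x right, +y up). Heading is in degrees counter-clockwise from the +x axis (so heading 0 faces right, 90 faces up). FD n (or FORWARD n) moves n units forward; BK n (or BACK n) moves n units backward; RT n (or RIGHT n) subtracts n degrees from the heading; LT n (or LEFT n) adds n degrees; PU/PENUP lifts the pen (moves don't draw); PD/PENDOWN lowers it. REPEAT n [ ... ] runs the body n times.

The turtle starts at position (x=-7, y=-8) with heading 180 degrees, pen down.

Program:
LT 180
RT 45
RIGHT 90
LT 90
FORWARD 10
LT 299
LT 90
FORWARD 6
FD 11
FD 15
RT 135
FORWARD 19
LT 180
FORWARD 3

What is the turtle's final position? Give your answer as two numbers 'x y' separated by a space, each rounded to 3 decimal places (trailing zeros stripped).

Executing turtle program step by step:
Start: pos=(-7,-8), heading=180, pen down
LT 180: heading 180 -> 0
RT 45: heading 0 -> 315
RT 90: heading 315 -> 225
LT 90: heading 225 -> 315
FD 10: (-7,-8) -> (0.071,-15.071) [heading=315, draw]
LT 299: heading 315 -> 254
LT 90: heading 254 -> 344
FD 6: (0.071,-15.071) -> (5.839,-16.725) [heading=344, draw]
FD 11: (5.839,-16.725) -> (16.413,-19.757) [heading=344, draw]
FD 15: (16.413,-19.757) -> (30.831,-23.891) [heading=344, draw]
RT 135: heading 344 -> 209
FD 19: (30.831,-23.891) -> (14.214,-33.103) [heading=209, draw]
LT 180: heading 209 -> 29
FD 3: (14.214,-33.103) -> (16.838,-31.648) [heading=29, draw]
Final: pos=(16.838,-31.648), heading=29, 6 segment(s) drawn

Answer: 16.838 -31.648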